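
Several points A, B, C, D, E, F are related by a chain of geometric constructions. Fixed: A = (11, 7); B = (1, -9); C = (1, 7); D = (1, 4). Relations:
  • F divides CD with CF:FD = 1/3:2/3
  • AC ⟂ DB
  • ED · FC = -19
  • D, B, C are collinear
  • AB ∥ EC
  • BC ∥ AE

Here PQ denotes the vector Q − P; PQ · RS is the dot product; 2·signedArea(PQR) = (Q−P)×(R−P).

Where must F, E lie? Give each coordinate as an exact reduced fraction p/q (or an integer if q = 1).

1. F_x = 1  [F divides CD with CF:FD = 1/3:2/3]
2. F_y = 6  [F divides CD with CF:FD = 1/3:2/3]
   → F = (1, 6)
3. E_x = 11  [AB ∥ EC ∩ BC ∥ AE]
4. E_y = 23  [AB ∥ EC ∩ BC ∥ AE]
   → E = (11, 23)

E = (11, 23)
F = (1, 6)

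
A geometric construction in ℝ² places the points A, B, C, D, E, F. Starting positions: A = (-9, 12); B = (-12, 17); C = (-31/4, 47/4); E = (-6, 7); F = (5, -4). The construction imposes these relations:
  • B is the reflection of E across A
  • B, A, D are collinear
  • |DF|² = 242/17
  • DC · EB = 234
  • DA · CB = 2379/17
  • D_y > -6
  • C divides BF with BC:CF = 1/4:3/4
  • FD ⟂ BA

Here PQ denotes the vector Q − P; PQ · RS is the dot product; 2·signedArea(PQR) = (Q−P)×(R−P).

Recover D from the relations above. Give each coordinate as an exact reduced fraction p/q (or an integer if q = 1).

D = (30/17, -101/17)

1. D_x = 30/17  [B, A, D are collinear ∩ FD ⟂ BA]
2. D_y = -101/17  [B, A, D are collinear ∩ FD ⟂ BA]
   → D = (30/17, -101/17)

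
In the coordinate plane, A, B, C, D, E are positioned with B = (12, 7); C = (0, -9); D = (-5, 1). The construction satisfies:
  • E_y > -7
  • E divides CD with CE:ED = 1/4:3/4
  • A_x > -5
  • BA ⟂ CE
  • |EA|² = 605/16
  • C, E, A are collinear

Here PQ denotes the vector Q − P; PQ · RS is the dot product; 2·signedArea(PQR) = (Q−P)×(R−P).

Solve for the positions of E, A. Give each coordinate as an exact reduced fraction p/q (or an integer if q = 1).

1. E_x = -5/4  [E divides CD with CE:ED = 1/4:3/4]
2. E_y = -13/2  [E divides CD with CE:ED = 1/4:3/4]
   → E = (-5/4, -13/2)
3. A_x = -4  [C, E, A are collinear ∩ BA ⟂ CE]
4. A_y = -1  [C, E, A are collinear ∩ BA ⟂ CE]
   → A = (-4, -1)

A = (-4, -1)
E = (-5/4, -13/2)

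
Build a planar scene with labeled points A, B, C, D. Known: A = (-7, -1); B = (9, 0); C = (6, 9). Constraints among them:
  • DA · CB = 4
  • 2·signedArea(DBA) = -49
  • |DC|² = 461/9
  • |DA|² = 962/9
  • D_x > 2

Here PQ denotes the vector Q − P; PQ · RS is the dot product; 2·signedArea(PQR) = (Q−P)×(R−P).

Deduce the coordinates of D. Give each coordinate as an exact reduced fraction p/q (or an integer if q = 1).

1. D_x = 8/3  [DA · CB = 4 ∩ 2·signedArea(DBA) = -49]
2. D_y = 8/3  [DA · CB = 4 ∩ 2·signedArea(DBA) = -49]
   → D = (8/3, 8/3)

D = (8/3, 8/3)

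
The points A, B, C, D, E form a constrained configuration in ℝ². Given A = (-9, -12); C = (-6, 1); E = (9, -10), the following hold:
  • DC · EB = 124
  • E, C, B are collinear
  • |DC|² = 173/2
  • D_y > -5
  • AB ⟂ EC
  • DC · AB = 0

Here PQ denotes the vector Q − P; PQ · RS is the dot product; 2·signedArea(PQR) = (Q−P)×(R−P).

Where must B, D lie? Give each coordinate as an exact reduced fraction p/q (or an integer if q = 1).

B = (-303/173, -366/173)
D = (3/2, -9/2)

1. B_x = -303/173  [E, C, B are collinear ∩ AB ⟂ EC]
2. B_y = -366/173  [E, C, B are collinear ∩ AB ⟂ EC]
   → B = (-303/173, -366/173)
3. D_x = 3/2  [DC · AB = 0 ∩ DC · EB = 124]
4. D_y = -9/2  [DC · AB = 0 ∩ DC · EB = 124]
   → D = (3/2, -9/2)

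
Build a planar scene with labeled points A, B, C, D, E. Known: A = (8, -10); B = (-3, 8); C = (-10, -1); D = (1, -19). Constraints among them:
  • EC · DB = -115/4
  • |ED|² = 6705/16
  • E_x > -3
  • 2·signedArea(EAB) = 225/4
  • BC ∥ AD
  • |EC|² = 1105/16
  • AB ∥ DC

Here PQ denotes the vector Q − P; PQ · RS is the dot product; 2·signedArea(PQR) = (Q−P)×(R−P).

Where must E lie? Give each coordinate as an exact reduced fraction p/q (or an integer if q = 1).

1. E_x = -2  [EC · DB = -115/4 ∩ 2·signedArea(EAB) = 225/4]
2. E_y = 5/4  [EC · DB = -115/4 ∩ 2·signedArea(EAB) = 225/4]
   → E = (-2, 5/4)

E = (-2, 5/4)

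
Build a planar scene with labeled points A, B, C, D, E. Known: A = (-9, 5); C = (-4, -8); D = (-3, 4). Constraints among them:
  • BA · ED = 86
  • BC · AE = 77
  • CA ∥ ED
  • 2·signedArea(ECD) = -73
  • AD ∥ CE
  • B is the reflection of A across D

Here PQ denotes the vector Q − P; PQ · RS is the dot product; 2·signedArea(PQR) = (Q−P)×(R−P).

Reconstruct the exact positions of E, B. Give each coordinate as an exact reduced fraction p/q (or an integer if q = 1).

B = (3, 3)
E = (2, -9)

1. E_x = 2  [CA ∥ ED ∩ AD ∥ CE]
2. E_y = -9  [CA ∥ ED ∩ AD ∥ CE]
   → E = (2, -9)
3. B_x = 3  [B is the reflection of A across D]
4. B_y = 3  [B is the reflection of A across D]
   → B = (3, 3)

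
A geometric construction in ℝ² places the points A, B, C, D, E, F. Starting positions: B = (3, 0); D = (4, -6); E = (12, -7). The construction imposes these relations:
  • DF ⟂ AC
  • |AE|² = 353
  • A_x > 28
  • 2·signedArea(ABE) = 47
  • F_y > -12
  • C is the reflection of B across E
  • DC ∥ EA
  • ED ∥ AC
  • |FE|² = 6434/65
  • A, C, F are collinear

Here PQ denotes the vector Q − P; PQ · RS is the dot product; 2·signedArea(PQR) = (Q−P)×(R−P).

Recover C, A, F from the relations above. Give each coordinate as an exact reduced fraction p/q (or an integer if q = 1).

1. C_x = 21  [C is the reflection of B across E]
2. C_y = -14  [C is the reflection of B across E]
   → C = (21, -14)
3. A_x = 29  [ED ∥ AC ∩ DC ∥ EA]
4. A_y = -15  [ED ∥ AC ∩ DC ∥ EA]
   → A = (29, -15)
5. F_x = 213/65  [A, C, F are collinear ∩ DF ⟂ AC]
6. F_y = -766/65  [A, C, F are collinear ∩ DF ⟂ AC]
   → F = (213/65, -766/65)

A = (29, -15)
C = (21, -14)
F = (213/65, -766/65)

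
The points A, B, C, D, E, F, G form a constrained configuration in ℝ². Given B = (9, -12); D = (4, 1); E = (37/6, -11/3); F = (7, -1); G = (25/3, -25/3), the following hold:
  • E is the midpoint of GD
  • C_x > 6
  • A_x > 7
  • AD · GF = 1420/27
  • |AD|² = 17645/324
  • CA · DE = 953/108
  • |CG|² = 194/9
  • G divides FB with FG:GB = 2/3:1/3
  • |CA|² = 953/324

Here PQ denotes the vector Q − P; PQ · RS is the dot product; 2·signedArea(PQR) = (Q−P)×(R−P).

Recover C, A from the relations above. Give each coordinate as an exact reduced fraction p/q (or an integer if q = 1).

1. A_x = 133/18  [line 4/3·x + -22/3·y + -1366/27 = 0 ∩ |AD|² = 17645/324]
2. A_y = -50/9  [line 4/3·x + -22/3·y + -1366/27 = 0 ∩ |AD|² = 17645/324]
   → A = (133/18, -50/9)
3. C_x = 20/3  [line -13/6·x + 14/3·y + 298/9 = 0 ∩ |CA|² = 953/324]
4. C_y = -4  [line -13/6·x + 14/3·y + 298/9 = 0 ∩ |CA|² = 953/324]
   → C = (20/3, -4)

A = (133/18, -50/9)
C = (20/3, -4)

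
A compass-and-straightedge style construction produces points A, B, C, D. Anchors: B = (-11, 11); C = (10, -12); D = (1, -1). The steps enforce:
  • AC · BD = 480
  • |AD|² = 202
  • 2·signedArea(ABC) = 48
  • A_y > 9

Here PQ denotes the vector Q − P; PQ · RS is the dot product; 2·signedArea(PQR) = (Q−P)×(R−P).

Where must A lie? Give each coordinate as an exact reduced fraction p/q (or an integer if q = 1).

A = (-8, 10)

1. A_x = -8  [AC · BD = 480 ∩ 2·signedArea(ABC) = 48]
2. A_y = 10  [AC · BD = 480 ∩ 2·signedArea(ABC) = 48]
   → A = (-8, 10)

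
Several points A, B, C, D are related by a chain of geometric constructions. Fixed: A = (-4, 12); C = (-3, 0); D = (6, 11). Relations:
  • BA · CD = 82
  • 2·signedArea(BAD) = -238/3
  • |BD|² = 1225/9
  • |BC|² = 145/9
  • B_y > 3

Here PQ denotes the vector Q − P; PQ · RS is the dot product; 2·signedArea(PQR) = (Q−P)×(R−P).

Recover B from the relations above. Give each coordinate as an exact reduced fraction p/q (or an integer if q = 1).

1. B_x = -10/3  [BA · CD = 82 ∩ 2·signedArea(BAD) = -238/3]
2. B_y = 4  [BA · CD = 82 ∩ 2·signedArea(BAD) = -238/3]
   → B = (-10/3, 4)

B = (-10/3, 4)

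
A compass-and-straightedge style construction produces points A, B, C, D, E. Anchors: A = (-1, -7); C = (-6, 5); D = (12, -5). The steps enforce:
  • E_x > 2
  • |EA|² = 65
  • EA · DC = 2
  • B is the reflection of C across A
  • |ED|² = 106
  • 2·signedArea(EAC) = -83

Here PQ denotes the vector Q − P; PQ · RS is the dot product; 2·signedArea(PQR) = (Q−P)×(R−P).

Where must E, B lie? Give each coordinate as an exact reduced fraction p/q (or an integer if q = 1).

1. E_x = 3  [2·signedArea(EAC) = -83 ∩ EA · DC = 2]
2. E_y = 0  [2·signedArea(EAC) = -83 ∩ EA · DC = 2]
   → E = (3, 0)
3. B_x = 4  [B is the reflection of C across A]
4. B_y = -19  [B is the reflection of C across A]
   → B = (4, -19)

B = (4, -19)
E = (3, 0)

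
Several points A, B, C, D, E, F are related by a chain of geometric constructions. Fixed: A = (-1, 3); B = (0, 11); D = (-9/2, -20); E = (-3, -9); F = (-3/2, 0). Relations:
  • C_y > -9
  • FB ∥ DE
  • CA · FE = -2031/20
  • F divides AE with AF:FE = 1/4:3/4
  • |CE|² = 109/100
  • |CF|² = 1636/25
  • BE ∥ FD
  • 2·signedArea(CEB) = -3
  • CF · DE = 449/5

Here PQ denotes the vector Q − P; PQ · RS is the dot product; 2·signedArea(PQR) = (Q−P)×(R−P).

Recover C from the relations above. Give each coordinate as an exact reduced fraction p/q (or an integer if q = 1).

C = (-27/10, -8)

1. C_x = -27/10  [CA · FE = -2031/20 ∩ 2·signedArea(CEB) = -3]
2. C_y = -8  [CA · FE = -2031/20 ∩ 2·signedArea(CEB) = -3]
   → C = (-27/10, -8)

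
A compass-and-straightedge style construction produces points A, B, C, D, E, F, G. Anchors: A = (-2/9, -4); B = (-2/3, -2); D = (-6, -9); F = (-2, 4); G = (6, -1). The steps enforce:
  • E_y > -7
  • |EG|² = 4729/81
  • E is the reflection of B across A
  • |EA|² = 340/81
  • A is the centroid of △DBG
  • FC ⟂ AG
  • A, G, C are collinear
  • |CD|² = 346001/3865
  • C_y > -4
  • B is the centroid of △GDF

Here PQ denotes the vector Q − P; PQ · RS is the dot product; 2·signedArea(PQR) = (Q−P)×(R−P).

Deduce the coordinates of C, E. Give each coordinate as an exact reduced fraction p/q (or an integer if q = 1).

1. C_x = 5662/3865  [A, G, C are collinear ∩ FC ⟂ AG]
2. C_y = -12316/3865  [A, G, C are collinear ∩ FC ⟂ AG]
   → C = (5662/3865, -12316/3865)
3. E_x = 2/9  [E is the reflection of B across A]
4. E_y = -6  [E is the reflection of B across A]
   → E = (2/9, -6)

C = (5662/3865, -12316/3865)
E = (2/9, -6)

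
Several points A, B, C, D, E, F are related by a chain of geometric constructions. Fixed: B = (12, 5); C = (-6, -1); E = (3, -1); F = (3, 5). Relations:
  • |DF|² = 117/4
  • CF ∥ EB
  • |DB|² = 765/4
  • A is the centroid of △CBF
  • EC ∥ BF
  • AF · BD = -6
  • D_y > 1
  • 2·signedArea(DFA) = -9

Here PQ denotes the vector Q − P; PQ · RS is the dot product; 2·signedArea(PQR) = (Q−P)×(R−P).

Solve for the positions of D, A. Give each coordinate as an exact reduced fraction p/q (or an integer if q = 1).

A = (3, 3)
D = (-3/2, 2)

1. A_x = 3  [A is the centroid of △CBF]
2. A_y = 3  [A is the centroid of △CBF]
   → A = (3, 3)
3. D_x = -3/2  [2·signedArea(DFA) = -9 ∩ AF · BD = -6]
4. D_y = 2  [2·signedArea(DFA) = -9 ∩ AF · BD = -6]
   → D = (-3/2, 2)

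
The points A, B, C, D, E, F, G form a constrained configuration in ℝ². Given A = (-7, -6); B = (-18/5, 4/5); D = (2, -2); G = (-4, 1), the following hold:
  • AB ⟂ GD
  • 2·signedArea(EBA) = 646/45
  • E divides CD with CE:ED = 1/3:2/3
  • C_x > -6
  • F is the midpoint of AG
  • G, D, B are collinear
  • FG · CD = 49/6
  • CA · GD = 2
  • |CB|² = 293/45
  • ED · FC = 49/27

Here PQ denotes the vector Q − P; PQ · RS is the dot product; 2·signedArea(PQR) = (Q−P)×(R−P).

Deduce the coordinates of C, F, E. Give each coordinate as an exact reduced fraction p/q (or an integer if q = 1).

1. F_x = -11/2  [F is the midpoint of AG]
2. F_y = -5/2  [F is the midpoint of AG]
   → F = (-11/2, -5/2)
3. C_x = -5  [CA · GD = 2 ∩ FG · CD = 49/6]
4. C_y = -4/3  [CA · GD = 2 ∩ FG · CD = 49/6]
   → C = (-5, -4/3)
5. E_x = -8/3  [E divides CD with CE:ED = 1/3:2/3]
6. E_y = -14/9  [E divides CD with CE:ED = 1/3:2/3]
   → E = (-8/3, -14/9)

C = (-5, -4/3)
E = (-8/3, -14/9)
F = (-11/2, -5/2)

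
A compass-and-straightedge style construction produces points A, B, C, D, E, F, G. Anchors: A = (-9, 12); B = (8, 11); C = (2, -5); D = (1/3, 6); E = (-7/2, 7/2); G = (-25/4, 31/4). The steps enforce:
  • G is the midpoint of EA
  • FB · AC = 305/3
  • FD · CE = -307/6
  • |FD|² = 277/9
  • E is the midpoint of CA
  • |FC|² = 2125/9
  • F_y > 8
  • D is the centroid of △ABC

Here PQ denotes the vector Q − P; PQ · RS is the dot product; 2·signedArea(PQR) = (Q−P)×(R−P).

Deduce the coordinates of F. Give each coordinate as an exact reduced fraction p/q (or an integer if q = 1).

F = (-13/3, 9)

1. F_x = -13/3  [line -11·x + 17·y + -602/3 = 0 ∩ |FC|² = 2125/9]
2. F_y = 9  [line -11·x + 17·y + -602/3 = 0 ∩ |FC|² = 2125/9]
   → F = (-13/3, 9)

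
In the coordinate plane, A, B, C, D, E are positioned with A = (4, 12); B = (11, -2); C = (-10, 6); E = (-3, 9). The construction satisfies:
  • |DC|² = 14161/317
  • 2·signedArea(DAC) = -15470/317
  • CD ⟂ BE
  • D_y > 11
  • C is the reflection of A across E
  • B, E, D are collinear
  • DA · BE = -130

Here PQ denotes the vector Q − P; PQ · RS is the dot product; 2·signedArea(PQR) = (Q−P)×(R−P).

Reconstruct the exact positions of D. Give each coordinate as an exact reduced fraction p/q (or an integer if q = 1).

D = (-1861/317, 3568/317)

1. D_x = -1861/317  [B, E, D are collinear ∩ CD ⟂ BE]
2. D_y = 3568/317  [B, E, D are collinear ∩ CD ⟂ BE]
   → D = (-1861/317, 3568/317)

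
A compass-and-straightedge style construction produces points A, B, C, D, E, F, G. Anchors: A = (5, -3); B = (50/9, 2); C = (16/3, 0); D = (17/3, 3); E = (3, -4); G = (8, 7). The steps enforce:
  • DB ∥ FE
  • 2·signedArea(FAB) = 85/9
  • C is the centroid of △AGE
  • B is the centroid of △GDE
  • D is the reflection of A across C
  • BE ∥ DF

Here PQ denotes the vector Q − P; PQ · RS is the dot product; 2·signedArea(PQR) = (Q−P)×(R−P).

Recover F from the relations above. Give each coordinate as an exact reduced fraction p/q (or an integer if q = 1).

1. F_x = 28/9  [DB ∥ FE ∩ BE ∥ DF]
2. F_y = -3  [DB ∥ FE ∩ BE ∥ DF]
   → F = (28/9, -3)

F = (28/9, -3)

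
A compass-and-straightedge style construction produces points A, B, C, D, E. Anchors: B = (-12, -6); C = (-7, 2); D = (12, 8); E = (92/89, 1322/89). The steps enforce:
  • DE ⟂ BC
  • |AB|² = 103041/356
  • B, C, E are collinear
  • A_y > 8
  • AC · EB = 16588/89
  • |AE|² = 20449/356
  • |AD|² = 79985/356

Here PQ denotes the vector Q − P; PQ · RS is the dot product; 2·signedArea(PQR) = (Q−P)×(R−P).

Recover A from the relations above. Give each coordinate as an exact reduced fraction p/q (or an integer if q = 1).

1. A_x = -531/178  [line 1160/89·x + 1856/89·y + -12180/89 = 0 ∩ |AB|² = 103041/356]
2. A_y = 750/89  [line 1160/89·x + 1856/89·y + -12180/89 = 0 ∩ |AB|² = 103041/356]
   → A = (-531/178, 750/89)

A = (-531/178, 750/89)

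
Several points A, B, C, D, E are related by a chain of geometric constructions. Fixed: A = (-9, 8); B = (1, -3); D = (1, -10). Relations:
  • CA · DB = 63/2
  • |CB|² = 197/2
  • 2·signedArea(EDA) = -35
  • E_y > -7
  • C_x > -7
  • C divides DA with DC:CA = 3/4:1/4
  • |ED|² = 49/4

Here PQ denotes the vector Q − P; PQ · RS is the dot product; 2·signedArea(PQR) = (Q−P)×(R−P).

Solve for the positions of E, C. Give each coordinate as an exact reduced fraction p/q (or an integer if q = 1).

1. E_x = 1  [line -18·x + -10·y + -47 = 0 ∩ |ED|² = 49/4]
2. E_y = -13/2  [line -18·x + -10·y + -47 = 0 ∩ |ED|² = 49/4]
   → E = (1, -13/2)
3. C_x = -13/2  [C divides DA with DC:CA = 3/4:1/4]
4. C_y = 7/2  [C divides DA with DC:CA = 3/4:1/4]
   → C = (-13/2, 7/2)

C = (-13/2, 7/2)
E = (1, -13/2)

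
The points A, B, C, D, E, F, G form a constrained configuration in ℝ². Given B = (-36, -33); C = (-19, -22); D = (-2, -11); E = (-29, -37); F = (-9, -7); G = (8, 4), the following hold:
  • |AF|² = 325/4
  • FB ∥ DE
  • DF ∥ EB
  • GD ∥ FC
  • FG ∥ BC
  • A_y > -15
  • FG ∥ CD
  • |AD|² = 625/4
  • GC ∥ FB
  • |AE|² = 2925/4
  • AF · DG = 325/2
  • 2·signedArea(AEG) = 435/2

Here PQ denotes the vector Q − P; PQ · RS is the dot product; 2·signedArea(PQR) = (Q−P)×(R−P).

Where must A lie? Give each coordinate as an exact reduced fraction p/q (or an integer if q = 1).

A = (-14, -29/2)

1. A_x = -14  [AF · DG = 325/2 ∩ 2·signedArea(AEG) = 435/2]
2. A_y = -29/2  [AF · DG = 325/2 ∩ 2·signedArea(AEG) = 435/2]
   → A = (-14, -29/2)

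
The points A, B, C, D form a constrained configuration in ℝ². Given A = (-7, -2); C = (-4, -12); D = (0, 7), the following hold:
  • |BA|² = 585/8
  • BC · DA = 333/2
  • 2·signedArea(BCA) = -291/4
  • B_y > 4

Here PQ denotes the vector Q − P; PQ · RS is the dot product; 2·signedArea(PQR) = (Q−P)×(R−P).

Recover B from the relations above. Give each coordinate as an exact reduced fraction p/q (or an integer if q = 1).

1. B_x = -7/4  [2·signedArea(BCA) = -291/4 ∩ BC · DA = 333/2]
2. B_y = 19/4  [2·signedArea(BCA) = -291/4 ∩ BC · DA = 333/2]
   → B = (-7/4, 19/4)

B = (-7/4, 19/4)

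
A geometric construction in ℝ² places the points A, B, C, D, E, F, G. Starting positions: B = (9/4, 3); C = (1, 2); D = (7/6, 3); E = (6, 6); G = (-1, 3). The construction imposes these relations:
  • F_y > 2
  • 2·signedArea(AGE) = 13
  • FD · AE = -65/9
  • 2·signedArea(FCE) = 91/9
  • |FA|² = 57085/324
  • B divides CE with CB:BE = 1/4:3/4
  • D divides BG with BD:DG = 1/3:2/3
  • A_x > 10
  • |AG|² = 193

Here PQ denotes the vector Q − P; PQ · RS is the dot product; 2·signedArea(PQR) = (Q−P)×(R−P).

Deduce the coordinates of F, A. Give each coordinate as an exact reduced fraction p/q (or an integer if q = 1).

1. A_x = 11  [line -3·x + 7·y + -37 = 0 ∩ |AG|² = 193]
2. A_y = 10  [line -3·x + 7·y + -37 = 0 ∩ |AG|² = 193]
   → A = (11, 10)
3. F_x = -5/18  [FD · AE = -65/9 ∩ 2·signedArea(FCE) = 91/9]
4. F_y = 3  [FD · AE = -65/9 ∩ 2·signedArea(FCE) = 91/9]
   → F = (-5/18, 3)

A = (11, 10)
F = (-5/18, 3)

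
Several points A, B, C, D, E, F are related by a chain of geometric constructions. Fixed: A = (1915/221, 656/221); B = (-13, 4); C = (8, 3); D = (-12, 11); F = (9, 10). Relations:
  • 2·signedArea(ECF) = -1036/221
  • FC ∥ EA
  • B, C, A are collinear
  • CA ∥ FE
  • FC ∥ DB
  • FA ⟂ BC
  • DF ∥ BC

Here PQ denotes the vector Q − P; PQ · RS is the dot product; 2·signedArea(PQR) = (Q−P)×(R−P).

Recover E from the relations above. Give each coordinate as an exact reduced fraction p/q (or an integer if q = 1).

E = (2136/221, 2203/221)

1. E_x = 2136/221  [FC ∥ EA ∩ CA ∥ FE]
2. E_y = 2203/221  [FC ∥ EA ∩ CA ∥ FE]
   → E = (2136/221, 2203/221)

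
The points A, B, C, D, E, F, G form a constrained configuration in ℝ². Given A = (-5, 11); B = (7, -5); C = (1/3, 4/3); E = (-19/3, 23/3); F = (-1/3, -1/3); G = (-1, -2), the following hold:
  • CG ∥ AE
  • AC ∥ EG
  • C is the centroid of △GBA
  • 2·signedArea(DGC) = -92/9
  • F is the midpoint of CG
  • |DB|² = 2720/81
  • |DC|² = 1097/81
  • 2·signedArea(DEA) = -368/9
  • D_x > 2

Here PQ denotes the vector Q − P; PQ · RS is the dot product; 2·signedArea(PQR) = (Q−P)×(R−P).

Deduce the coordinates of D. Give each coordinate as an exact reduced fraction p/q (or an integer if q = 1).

D = (19/9, -17/9)

1. D_x = 19/9  [line -10/3·x + 4/3·y + 86/9 = 0 ∩ |DB|² = 2720/81]
2. D_y = -17/9  [line -10/3·x + 4/3·y + 86/9 = 0 ∩ |DB|² = 2720/81]
   → D = (19/9, -17/9)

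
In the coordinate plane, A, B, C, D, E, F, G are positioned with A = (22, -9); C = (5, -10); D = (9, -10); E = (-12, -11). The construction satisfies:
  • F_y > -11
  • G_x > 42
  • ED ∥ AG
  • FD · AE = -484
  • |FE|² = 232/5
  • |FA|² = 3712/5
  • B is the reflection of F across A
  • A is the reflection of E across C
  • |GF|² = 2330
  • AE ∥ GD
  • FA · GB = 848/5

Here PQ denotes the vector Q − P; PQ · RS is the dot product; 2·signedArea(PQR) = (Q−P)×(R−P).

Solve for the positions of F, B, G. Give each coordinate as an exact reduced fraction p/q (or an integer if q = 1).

B = (246/5, -37/5)
F = (-26/5, -53/5)
G = (43, -8)

1. F_x = -26/5  [line 34·x + 2·y + 198 = 0 ∩ |FE|² = 232/5]
2. F_y = -53/5  [line 34·x + 2·y + 198 = 0 ∩ |FE|² = 232/5]
   → F = (-26/5, -53/5)
3. B_x = 246/5  [B is the reflection of F across A]
4. B_y = -37/5  [B is the reflection of F across A]
   → B = (246/5, -37/5)
5. G_x = 43  [FA · GB = 848/5 ∩ AE ∥ GD]
6. G_y = -8  [FA · GB = 848/5 ∩ AE ∥ GD]
   → G = (43, -8)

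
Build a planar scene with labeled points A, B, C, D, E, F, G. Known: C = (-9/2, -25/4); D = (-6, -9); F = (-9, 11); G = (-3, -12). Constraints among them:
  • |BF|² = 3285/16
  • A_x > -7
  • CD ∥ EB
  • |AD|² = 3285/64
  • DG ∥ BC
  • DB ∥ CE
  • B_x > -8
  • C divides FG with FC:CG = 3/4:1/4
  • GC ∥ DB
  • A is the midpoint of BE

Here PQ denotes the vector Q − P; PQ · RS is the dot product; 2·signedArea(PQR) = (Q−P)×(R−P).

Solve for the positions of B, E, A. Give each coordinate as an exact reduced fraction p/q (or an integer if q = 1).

A = (-27/4, -15/8)
B = (-15/2, -13/4)
E = (-6, -1/2)

1. B_x = -15/2  [DG ∥ BC ∩ GC ∥ DB]
2. B_y = -13/4  [DG ∥ BC ∩ GC ∥ DB]
   → B = (-15/2, -13/4)
3. E_x = -6  [CD ∥ EB ∩ DB ∥ CE]
4. E_y = -1/2  [CD ∥ EB ∩ DB ∥ CE]
   → E = (-6, -1/2)
5. A_x = -27/4  [A is the midpoint of BE]
6. A_y = -15/8  [A is the midpoint of BE]
   → A = (-27/4, -15/8)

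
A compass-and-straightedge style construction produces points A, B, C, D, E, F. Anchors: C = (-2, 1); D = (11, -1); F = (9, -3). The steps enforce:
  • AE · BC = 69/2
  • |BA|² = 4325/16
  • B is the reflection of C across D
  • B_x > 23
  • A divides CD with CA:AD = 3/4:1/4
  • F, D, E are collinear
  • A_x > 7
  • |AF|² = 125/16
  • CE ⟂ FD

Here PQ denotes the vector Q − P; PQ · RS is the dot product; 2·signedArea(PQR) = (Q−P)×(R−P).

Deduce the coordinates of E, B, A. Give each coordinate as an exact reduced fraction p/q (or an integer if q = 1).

1. E_x = 11/2  [F, D, E are collinear ∩ CE ⟂ FD]
2. E_y = -13/2  [F, D, E are collinear ∩ CE ⟂ FD]
   → E = (11/2, -13/2)
3. B_x = 24  [B is the reflection of C across D]
4. B_y = -3  [B is the reflection of C across D]
   → B = (24, -3)
5. A_x = 31/4  [A divides CD with CA:AD = 3/4:1/4]
6. A_y = -1/2  [A divides CD with CA:AD = 3/4:1/4]
   → A = (31/4, -1/2)

A = (31/4, -1/2)
B = (24, -3)
E = (11/2, -13/2)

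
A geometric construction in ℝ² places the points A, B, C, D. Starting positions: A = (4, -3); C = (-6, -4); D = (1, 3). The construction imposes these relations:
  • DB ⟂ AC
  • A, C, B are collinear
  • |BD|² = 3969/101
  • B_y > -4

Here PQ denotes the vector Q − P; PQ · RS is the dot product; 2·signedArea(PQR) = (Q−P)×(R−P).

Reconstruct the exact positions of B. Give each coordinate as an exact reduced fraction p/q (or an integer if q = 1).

1. B_x = 164/101  [A, C, B are collinear ∩ DB ⟂ AC]
2. B_y = -327/101  [A, C, B are collinear ∩ DB ⟂ AC]
   → B = (164/101, -327/101)

B = (164/101, -327/101)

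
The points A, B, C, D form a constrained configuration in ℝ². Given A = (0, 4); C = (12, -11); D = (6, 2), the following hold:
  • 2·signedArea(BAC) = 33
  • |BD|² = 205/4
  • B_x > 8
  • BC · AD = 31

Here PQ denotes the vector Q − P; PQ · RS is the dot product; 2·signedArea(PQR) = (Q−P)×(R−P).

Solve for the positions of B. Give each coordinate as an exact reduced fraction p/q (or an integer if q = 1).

B = (9, -9/2)

1. B_x = 9  [2·signedArea(BAC) = 33 ∩ BC · AD = 31]
2. B_y = -9/2  [2·signedArea(BAC) = 33 ∩ BC · AD = 31]
   → B = (9, -9/2)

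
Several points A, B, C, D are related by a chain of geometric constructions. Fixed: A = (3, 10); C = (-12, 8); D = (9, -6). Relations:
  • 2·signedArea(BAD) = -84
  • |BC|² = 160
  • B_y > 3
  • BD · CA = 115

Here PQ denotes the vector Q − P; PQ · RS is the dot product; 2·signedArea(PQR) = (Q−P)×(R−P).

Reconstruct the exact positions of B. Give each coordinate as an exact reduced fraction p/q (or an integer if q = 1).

1. B_x = 0  [2·signedArea(BAD) = -84 ∩ BD · CA = 115]
2. B_y = 4  [2·signedArea(BAD) = -84 ∩ BD · CA = 115]
   → B = (0, 4)

B = (0, 4)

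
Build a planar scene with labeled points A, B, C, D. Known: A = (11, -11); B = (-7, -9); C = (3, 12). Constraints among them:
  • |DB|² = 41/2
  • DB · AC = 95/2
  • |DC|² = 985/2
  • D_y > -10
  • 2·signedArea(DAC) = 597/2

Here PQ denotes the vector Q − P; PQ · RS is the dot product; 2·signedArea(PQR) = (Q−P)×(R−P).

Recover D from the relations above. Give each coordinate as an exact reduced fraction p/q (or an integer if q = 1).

1. D_x = -5/2  [2·signedArea(DAC) = 597/2 ∩ DB · AC = 95/2]
2. D_y = -19/2  [2·signedArea(DAC) = 597/2 ∩ DB · AC = 95/2]
   → D = (-5/2, -19/2)

D = (-5/2, -19/2)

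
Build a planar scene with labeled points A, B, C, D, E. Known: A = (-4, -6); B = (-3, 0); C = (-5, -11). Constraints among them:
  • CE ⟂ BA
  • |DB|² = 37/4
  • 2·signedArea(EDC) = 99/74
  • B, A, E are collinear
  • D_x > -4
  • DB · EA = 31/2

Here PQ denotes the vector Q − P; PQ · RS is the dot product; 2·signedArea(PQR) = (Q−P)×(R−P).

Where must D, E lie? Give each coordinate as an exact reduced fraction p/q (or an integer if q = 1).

D = (-7/2, -3)
E = (-179/37, -408/37)

1. E_x = -179/37  [B, A, E are collinear ∩ CE ⟂ BA]
2. E_y = -408/37  [B, A, E are collinear ∩ CE ⟂ BA]
   → E = (-179/37, -408/37)
3. D_x = -7/2  [line -31/37·x + -186/37·y + -1333/74 = 0 ∩ |DB|² = 37/4]
4. D_y = -3  [line -31/37·x + -186/37·y + -1333/74 = 0 ∩ |DB|² = 37/4]
   → D = (-7/2, -3)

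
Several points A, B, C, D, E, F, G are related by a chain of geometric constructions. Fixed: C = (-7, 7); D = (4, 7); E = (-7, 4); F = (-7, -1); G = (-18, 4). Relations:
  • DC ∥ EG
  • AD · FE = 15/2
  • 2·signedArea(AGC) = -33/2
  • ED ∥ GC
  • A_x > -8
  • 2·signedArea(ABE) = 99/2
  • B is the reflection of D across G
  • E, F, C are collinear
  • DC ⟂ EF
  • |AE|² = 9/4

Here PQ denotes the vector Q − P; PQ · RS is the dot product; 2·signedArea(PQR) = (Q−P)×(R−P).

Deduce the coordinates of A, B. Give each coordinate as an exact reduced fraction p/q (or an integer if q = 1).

A = (-7, 11/2)
B = (-40, 1)

1. A_x = -7  [AD · FE = 15/2 ∩ 2·signedArea(AGC) = -33/2]
2. A_y = 11/2  [AD · FE = 15/2 ∩ 2·signedArea(AGC) = -33/2]
   → A = (-7, 11/2)
3. B_x = -40  [2·signedArea(ABE) = 99/2 ∩ B is the reflection of D across G]
4. B_y = 1  [2·signedArea(ABE) = 99/2 ∩ B is the reflection of D across G]
   → B = (-40, 1)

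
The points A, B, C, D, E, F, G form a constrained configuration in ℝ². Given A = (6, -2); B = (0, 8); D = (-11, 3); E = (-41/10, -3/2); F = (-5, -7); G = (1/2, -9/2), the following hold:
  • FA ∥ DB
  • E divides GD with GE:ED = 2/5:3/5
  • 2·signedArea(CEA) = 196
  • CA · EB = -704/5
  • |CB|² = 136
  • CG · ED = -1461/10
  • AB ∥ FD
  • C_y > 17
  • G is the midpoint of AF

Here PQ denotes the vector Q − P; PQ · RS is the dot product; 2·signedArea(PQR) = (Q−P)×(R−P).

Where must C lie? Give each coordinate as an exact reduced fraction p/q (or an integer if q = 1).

1. C_x = -6  [2·signedArea(CEA) = 196 ∩ CG · ED = -1461/10]
2. C_y = 18  [2·signedArea(CEA) = 196 ∩ CG · ED = -1461/10]
   → C = (-6, 18)

C = (-6, 18)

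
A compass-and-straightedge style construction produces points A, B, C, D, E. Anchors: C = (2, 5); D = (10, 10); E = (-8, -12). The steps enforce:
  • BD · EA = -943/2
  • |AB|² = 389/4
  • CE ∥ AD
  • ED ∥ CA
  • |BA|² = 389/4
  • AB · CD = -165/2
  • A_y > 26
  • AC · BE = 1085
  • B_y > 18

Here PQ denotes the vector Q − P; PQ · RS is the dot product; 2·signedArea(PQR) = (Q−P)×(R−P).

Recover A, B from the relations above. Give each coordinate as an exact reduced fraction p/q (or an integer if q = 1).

1. A_x = 20  [CE ∥ AD ∩ ED ∥ CA]
2. A_y = 27  [CE ∥ AD ∩ ED ∥ CA]
   → A = (20, 27)
3. B_x = 15  [BD · EA = -943/2 ∩ AB · CD = -165/2]
4. B_y = 37/2  [BD · EA = -943/2 ∩ AB · CD = -165/2]
   → B = (15, 37/2)

A = (20, 27)
B = (15, 37/2)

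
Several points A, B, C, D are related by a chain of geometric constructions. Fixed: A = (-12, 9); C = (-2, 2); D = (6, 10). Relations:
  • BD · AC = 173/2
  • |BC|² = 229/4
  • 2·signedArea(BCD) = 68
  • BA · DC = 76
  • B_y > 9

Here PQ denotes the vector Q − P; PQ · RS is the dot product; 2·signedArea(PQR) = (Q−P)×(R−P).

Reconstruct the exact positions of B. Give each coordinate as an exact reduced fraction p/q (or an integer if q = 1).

B = (-3, 19/2)

1. B_x = -3  [BA · DC = 76 ∩ 2·signedArea(BCD) = 68]
2. B_y = 19/2  [BA · DC = 76 ∩ 2·signedArea(BCD) = 68]
   → B = (-3, 19/2)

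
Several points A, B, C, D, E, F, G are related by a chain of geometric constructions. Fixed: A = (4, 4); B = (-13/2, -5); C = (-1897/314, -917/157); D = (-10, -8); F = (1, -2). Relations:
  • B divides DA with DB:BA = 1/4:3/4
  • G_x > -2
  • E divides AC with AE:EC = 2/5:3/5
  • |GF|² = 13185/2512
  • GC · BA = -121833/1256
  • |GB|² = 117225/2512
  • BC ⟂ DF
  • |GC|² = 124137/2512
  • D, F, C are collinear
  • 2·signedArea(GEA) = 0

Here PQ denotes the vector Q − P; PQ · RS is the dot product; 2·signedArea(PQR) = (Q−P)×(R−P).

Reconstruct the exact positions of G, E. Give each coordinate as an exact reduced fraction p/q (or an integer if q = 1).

E = (-13/785, 10/157)
G = (-641/628, -289/314)

1. E_x = -13/785  [E divides AC with AE:EC = 2/5:3/5]
2. E_y = 10/157  [E divides AC with AE:EC = 2/5:3/5]
   → E = (-13/785, 10/157)
3. G_x = -641/628  [2·signedArea(GEA) = 0 ∩ GC · BA = -121833/1256]
4. G_y = -289/314  [2·signedArea(GEA) = 0 ∩ GC · BA = -121833/1256]
   → G = (-641/628, -289/314)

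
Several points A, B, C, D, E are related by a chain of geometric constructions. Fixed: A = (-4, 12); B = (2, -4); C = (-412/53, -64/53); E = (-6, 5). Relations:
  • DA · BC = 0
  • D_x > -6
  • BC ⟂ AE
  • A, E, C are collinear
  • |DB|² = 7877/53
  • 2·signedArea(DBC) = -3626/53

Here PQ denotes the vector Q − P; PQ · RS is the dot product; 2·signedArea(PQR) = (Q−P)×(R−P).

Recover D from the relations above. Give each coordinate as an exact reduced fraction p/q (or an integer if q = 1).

1. D_x = -314/53  [DA · BC = 0 ∩ 2·signedArea(DBC) = -3626/53]
2. D_y = 279/53  [DA · BC = 0 ∩ 2·signedArea(DBC) = -3626/53]
   → D = (-314/53, 279/53)

D = (-314/53, 279/53)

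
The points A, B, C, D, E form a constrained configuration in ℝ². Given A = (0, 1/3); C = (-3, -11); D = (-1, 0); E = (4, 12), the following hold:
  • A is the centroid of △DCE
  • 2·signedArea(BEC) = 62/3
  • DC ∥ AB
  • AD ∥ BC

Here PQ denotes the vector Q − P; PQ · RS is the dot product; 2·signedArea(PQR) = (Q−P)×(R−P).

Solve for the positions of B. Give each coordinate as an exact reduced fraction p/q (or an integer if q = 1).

1. B_x = -2  [AD ∥ BC ∩ DC ∥ AB]
2. B_y = -32/3  [AD ∥ BC ∩ DC ∥ AB]
   → B = (-2, -32/3)

B = (-2, -32/3)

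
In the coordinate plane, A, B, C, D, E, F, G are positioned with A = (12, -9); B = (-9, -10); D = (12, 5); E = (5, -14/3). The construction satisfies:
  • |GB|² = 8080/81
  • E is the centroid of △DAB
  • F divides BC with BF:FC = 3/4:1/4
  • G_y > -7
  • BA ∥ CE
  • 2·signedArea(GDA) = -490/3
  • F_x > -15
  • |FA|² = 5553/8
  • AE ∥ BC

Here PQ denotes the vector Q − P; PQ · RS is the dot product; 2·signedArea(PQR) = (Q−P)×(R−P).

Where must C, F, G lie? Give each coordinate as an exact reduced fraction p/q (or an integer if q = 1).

1. C_x = -16  [BA ∥ CE ∩ AE ∥ BC]
2. C_y = -17/3  [BA ∥ CE ∩ AE ∥ BC]
   → C = (-16, -17/3)
3. F_x = -57/4  [F divides BC with BF:FC = 3/4:1/4]
4. F_y = -27/4  [F divides BC with BF:FC = 3/4:1/4]
   → F = (-57/4, -27/4)
5. G_x = 1/3  [2·signedArea(GDA) = -490/3]
6. G_y = -58/9  [|GB|² = 8080/81]
   → G = (1/3, -58/9)

C = (-16, -17/3)
F = (-57/4, -27/4)
G = (1/3, -58/9)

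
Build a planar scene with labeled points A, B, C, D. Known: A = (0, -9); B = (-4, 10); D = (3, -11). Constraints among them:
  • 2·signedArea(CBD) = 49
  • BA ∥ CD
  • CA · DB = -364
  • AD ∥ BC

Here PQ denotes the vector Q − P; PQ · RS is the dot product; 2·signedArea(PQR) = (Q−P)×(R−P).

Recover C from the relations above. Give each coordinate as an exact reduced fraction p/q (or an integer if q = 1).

1. C_x = -1  [BA ∥ CD ∩ AD ∥ BC]
2. C_y = 8  [BA ∥ CD ∩ AD ∥ BC]
   → C = (-1, 8)

C = (-1, 8)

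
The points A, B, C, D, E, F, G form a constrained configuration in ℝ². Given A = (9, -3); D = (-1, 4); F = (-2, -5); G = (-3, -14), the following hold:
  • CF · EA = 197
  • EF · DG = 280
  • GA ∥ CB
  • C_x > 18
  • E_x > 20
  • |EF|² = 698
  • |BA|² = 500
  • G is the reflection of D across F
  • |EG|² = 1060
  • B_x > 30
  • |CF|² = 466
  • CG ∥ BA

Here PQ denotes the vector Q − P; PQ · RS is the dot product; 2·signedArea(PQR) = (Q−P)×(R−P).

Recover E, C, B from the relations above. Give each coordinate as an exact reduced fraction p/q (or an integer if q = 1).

1. E_x = 21  [line 2·x + 18·y + -186 = 0 ∩ |EG|² = 1060]
2. E_y = 8  [line 2·x + 18·y + -186 = 0 ∩ |EG|² = 1060]
   → E = (21, 8)
3. C_x = 19  [line 12·x + 11·y + -118 = 0 ∩ |CF|² = 466]
4. C_y = -10  [line 12·x + 11·y + -118 = 0 ∩ |CF|² = 466]
   → C = (19, -10)
5. B_x = 31  [CG ∥ BA ∩ GA ∥ CB]
6. B_y = 1  [CG ∥ BA ∩ GA ∥ CB]
   → B = (31, 1)

B = (31, 1)
C = (19, -10)
E = (21, 8)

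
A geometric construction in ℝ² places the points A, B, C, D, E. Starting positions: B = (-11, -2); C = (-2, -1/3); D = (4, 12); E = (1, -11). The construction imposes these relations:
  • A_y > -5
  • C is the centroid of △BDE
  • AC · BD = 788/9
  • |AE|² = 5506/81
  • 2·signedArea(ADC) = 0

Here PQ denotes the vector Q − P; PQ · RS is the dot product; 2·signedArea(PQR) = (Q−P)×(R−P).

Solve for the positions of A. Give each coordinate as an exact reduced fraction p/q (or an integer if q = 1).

A = (-4, -40/9)

1. A_x = -4  [2·signedArea(ADC) = 0 ∩ AC · BD = 788/9]
2. A_y = -40/9  [2·signedArea(ADC) = 0 ∩ AC · BD = 788/9]
   → A = (-4, -40/9)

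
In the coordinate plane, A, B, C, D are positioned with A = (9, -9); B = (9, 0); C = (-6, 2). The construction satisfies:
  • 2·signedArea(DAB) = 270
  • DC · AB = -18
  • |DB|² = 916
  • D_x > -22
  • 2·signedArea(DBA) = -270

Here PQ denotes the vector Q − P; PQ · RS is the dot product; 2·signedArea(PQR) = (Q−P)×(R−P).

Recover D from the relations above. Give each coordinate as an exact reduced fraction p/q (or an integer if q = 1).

1. D_x = -21  [2·signedArea(DBA) = -270 ∩ DC · AB = -18]
2. D_y = 4  [2·signedArea(DBA) = -270 ∩ DC · AB = -18]
   → D = (-21, 4)

D = (-21, 4)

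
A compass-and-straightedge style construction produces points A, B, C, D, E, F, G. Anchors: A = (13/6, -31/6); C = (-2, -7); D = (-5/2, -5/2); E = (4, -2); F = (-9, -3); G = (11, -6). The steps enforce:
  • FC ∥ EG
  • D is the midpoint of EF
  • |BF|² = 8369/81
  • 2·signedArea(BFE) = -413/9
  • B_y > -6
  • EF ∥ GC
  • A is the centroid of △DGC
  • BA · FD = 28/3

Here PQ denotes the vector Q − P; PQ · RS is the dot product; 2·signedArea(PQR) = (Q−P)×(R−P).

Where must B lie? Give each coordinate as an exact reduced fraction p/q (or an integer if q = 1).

1. B_x = 7/9  [BA · FD = 28/3 ∩ 2·signedArea(BFE) = -413/9]
2. B_y = -52/9  [BA · FD = 28/3 ∩ 2·signedArea(BFE) = -413/9]
   → B = (7/9, -52/9)

B = (7/9, -52/9)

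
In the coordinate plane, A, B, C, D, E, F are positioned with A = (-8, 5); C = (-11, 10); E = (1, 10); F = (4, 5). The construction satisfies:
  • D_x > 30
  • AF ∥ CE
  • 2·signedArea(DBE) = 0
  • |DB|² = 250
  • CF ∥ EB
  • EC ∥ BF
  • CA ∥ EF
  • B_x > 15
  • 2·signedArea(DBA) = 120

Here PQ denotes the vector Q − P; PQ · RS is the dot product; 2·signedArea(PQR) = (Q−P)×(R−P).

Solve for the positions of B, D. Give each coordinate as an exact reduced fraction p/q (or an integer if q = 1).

B = (16, 5)
D = (31, 0)

1. B_x = 16  [EC ∥ BF ∩ CF ∥ EB]
2. B_y = 5  [EC ∥ BF ∩ CF ∥ EB]
   → B = (16, 5)
3. D_x = 31  [2·signedArea(DBE) = 0 ∩ 2·signedArea(DBA) = 120]
4. D_y = 0  [2·signedArea(DBE) = 0 ∩ 2·signedArea(DBA) = 120]
   → D = (31, 0)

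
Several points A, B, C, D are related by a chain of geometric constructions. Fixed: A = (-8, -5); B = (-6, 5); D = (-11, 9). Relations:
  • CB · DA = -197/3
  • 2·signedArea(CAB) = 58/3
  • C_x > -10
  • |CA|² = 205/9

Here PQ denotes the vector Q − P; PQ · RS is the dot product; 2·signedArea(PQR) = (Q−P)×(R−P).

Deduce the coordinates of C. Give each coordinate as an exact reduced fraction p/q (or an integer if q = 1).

1. C_x = -9  [CB · DA = -197/3 ∩ 2·signedArea(CAB) = 58/3]
2. C_y = -1/3  [CB · DA = -197/3 ∩ 2·signedArea(CAB) = 58/3]
   → C = (-9, -1/3)

C = (-9, -1/3)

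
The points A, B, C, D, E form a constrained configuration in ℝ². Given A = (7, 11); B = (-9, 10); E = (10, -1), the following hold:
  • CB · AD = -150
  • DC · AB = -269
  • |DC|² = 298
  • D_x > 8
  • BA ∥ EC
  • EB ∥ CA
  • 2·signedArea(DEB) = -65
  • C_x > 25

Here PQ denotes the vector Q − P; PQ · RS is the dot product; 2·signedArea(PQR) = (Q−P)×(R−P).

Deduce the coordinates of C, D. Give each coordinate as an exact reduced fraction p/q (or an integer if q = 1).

C = (26, 0)
D = (9, 3)

1. C_x = 26  [EB ∥ CA ∩ BA ∥ EC]
2. C_y = 0  [EB ∥ CA ∩ BA ∥ EC]
   → C = (26, 0)
3. D_x = 9  [2·signedArea(DEB) = -65 ∩ CB · AD = -150]
4. D_y = 3  [2·signedArea(DEB) = -65 ∩ CB · AD = -150]
   → D = (9, 3)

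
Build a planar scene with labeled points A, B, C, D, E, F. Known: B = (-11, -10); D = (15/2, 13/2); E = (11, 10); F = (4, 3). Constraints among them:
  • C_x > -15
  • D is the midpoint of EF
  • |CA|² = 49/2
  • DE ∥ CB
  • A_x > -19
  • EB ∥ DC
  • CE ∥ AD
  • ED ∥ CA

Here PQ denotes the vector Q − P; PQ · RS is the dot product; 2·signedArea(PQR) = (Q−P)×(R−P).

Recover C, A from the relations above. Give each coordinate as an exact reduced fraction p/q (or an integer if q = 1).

A = (-18, -17)
C = (-29/2, -27/2)

1. C_x = -29/2  [DE ∥ CB ∩ EB ∥ DC]
2. C_y = -27/2  [DE ∥ CB ∩ EB ∥ DC]
   → C = (-29/2, -27/2)
3. A_x = -18  [CE ∥ AD ∩ ED ∥ CA]
4. A_y = -17  [CE ∥ AD ∩ ED ∥ CA]
   → A = (-18, -17)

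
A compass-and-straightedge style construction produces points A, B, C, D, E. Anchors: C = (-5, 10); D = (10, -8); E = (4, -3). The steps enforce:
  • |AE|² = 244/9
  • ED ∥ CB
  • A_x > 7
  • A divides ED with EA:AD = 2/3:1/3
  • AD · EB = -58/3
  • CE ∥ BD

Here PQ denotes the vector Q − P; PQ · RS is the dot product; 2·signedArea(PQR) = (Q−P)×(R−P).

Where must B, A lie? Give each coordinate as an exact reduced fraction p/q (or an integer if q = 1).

1. B_x = 1  [CE ∥ BD ∩ ED ∥ CB]
2. B_y = 5  [CE ∥ BD ∩ ED ∥ CB]
   → B = (1, 5)
3. A_x = 8  [A divides ED with EA:AD = 2/3:1/3]
4. A_y = -19/3  [A divides ED with EA:AD = 2/3:1/3]
   → A = (8, -19/3)

A = (8, -19/3)
B = (1, 5)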